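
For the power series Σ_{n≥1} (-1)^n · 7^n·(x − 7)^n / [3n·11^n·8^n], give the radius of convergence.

Apply the ratio test: |a_{n+1}| / |a_n| = [3n/3(n+1)] · 7/(11·8), which tends to 7/88 as n → ∞.
Thus R = 1/(7/88) = 88/7.

R = 88/7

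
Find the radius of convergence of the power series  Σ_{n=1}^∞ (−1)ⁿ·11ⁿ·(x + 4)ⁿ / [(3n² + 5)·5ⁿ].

Ratio test: |a_{n+1}/a_n| = [(3n² + 5)/(3(n+1)² + 5)] · 11/5 → 11/5 as n → ∞.
Hence the series converges for |x + 4| < 1/(11/5) = 5/11, so the radius of convergence is 5/11.

R = 5/11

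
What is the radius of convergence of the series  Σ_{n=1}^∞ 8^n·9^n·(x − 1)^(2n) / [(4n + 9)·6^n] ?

By the ratio test, |a_{n+1}/a_n| = [(4n + 9)/(4(n+1) + 9)] · 8·9/6 → 12.
Since the exponent of (x − 1) increases by 2 each term, convergence requires |x − 1|² < 1/12, hence R = √3/6.

R = √3/6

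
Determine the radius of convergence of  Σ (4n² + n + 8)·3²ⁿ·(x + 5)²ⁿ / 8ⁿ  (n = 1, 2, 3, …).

R = 2√2/3

Ratio test: |a_{n+1}/a_n| = [(4(n+1)² + (n+1) + 8)/(4n² + n + 8)] · 9/8 → 9/8 as n → ∞.
Writing y = (x + 5)², the series in y has radius 8/9, so |x + 5| < √(8/9) and R = 2√2/3.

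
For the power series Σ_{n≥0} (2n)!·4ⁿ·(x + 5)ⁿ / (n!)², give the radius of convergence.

R = 1/16

The ratio of consecutive coefficients is (2n+1)·(2n+2)/(n+1)² · 4 → 16.
Convergence for |x + 5| · 16 < 1, i.e. |x + 5| < 1/16. So R = 1/16.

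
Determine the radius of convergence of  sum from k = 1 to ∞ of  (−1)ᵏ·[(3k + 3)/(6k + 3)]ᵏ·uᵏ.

R = 2

Applying the root test, |a_k|^(1/k) = (3k + 3)/(6k + 3) → 1/2.
The series converges when 1/2 · |u| < 1, giving R = 2.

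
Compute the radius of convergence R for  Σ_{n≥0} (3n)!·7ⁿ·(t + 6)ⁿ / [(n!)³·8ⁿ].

R = 8/189

Ratio test: |a_{n+1}/a_n| = (3n+1)·(3n+2)·(3n+3)/(n+1)³ · 7/8 → 189/8 as n → ∞.
Hence the series converges for |t + 6| < 1/(189/8) = 8/189, so the radius of convergence is 8/189.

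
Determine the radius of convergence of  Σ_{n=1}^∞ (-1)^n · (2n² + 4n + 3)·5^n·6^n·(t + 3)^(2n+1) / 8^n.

By the ratio test, |a_{n+1}/a_n| = [(2(n+1)² + 4(n+1) + 3)/(2n² + 4n + 3)] · 5·6/8 → 15/4.
Writing y = (t + 3)², the series in y has radius 4/15, so |t + 3| < √(4/15) and R = 2√15/15.

R = 2√15/15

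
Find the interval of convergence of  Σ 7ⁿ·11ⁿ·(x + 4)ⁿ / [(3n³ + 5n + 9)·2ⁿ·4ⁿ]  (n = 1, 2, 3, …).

[-316/77, -300/77]

Ratio test: |a_{n+1}/a_n| = [(3n³ + 5n + 9)/(3(n+1)³ + 5(n+1) + 9)] · 7·11/(2·4) → 77/8 as n → ∞.
Hence the series converges for |x + 4| < 1/(77/8) = 8/77, so the radius of convergence is 8/77.
When x = -300/77, absolute convergence follows by limit comparison with Σ 1/n³.
At x = -316/77: absolute convergence follows by limit comparison with Σ 1/n³.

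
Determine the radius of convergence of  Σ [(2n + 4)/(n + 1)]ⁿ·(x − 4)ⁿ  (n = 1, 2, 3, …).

R = 1/2

By the Cauchy root test, |a_n|^(1/n) = (2n + 4)/(n + 1) → 2.
Thus R = 1/(2) = 1/2.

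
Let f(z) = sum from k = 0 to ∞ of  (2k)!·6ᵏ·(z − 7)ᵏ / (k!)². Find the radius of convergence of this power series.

By the ratio test, |a_{k+1}/a_k| = (2k+1)·(2k+2)/(k+1)² · 6 → 24.
Hence the series converges for |z − 7| < 1/(24) = 1/24, so the radius of convergence is 1/24.

R = 1/24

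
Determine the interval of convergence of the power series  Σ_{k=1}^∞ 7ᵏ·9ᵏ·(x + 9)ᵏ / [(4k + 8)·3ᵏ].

[-190/21, -188/21)

Ratio test: |a_{k+1}/a_k| = [(4k + 8)/(4(k+1) + 8)] · 7·9/3 → 21 as k → ∞.
Hence the series converges for |x + 9| < 1/(21) = 1/21, so the radius of convergence is 1/21.
Endpoint x = -188/21: the terms are asymptotic to a nonzero constant times 1/k, so the series diverges by limit comparison with Σ 1/k.
At x = -190/21: convergence follows from the alternating series test (terms decrease monotonically to 0).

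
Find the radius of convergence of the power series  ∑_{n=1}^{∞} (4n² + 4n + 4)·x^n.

R = 1

Apply the ratio test: |a_{n+1}| / |a_n| = (4(n+1)² + 4(n+1) + 4)/(4n² + 4n + 4), which tends to 1 as n → ∞.
Hence R = 1.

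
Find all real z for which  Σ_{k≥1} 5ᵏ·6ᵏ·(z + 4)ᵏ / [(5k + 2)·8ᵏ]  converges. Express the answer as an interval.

[-64/15, -56/15)

Apply the ratio test: |a_{k+1}| / |a_k| = [(5k + 2)/(5(k+1) + 2)] · 5·6/8, which tends to 15/4 as k → ∞.
Convergence for |z + 4| · 15/4 < 1, i.e. |z + 4| < 4/15. So R = 4/15.
Endpoint z = -56/15: comparison with the harmonic series Σ 1/k shows the series diverges.
When z = -64/15, the terms alternate in sign and decrease monotonically to 0 in absolute value (size ~ c/k), so the alternating series test gives convergence.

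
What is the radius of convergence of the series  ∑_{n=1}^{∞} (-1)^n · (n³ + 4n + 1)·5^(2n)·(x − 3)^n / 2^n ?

Ratio test: |a_{n+1}/a_n| = [((n+1)³ + 4(n+1) + 1)/(n³ + 4n + 1)] · 25/2 → 25/2 as n → ∞.
Thus R = 1/(25/2) = 2/25.

R = 2/25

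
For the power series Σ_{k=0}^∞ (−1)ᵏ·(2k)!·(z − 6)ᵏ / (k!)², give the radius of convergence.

R = 1/4

Apply the ratio test: |a_{k+1}| / |a_k| = (2k+1)·(2k+2)/(k+1)², which tends to 4 as k → ∞.
Convergence for |z − 6| · 4 < 1, i.e. |z − 6| < 1/4. So R = 1/4.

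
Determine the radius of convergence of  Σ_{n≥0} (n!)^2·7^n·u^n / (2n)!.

R = 4/7

The ratio of consecutive coefficients is (n+1)²/[(2n+1)·(2n+2)] · 7 → 7/4.
Convergence for |u| · 7/4 < 1, i.e. |u| < 4/7. So R = 4/7.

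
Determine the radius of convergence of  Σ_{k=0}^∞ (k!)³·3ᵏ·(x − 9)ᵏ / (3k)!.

R = 9

The ratio of consecutive coefficients is (k+1)³/[(3k+1)·(3k+2)·(3k+3)] · 3 → 1/9.
Convergence for |x − 9| · 1/9 < 1, i.e. |x − 9| < 9. So R = 9.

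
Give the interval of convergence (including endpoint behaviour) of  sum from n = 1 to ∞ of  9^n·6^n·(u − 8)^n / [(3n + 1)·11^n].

[421/54, 443/54)

Apply the ratio test: |a_{n+1}| / |a_n| = [(3n + 1)/(3(n+1) + 1)] · 9·6/11, which tends to 54/11 as n → ∞.
The series converges when 54/11 · |u − 8| < 1, giving R = 11/54.
When u = 443/54, the terms behave like c/n; limit comparison with the harmonic series gives divergence.
Endpoint u = 421/54: convergence follows from the alternating series test (terms decrease monotonically to 0).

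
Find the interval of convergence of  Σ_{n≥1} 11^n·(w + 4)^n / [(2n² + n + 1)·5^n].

Ratio test: |a_{n+1}/a_n| = [(2n² + n + 1)/(2(n+1)² + (n+1) + 1)] · 11/5 → 11/5 as n → ∞.
Thus R = 1/(11/5) = 5/11.
Endpoint w = -39/11: the terms are on the order of 1/n², so the series converges absolutely by comparison with the p-series (p = 2 > 1).
Endpoint w = -49/11: the terms are on the order of 1/n², so the series converges absolutely by comparison with the p-series (p = 2 > 1).

[-49/11, -39/11]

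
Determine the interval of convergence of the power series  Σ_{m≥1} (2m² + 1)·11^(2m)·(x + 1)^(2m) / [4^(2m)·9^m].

(-23/11, 1/11)

Apply the ratio test: |a_{m+1}| / |a_m| = [(2(m+1)² + 1)/(2m² + 1)] · 121/(16·9), which tends to 121/144 as m → ∞.
Successive powers of (x + 1) differ by 2, so the series converges when |x + 1|² · 121/144 < 1, i.e. |x + 1| < √(144/121) = 12/11. So R = 12/11.
At x = 1/11: the m-th term does not approach 0; divergence by the term test.
Check x = -23/11: the terms do not tend to 0, so the series diverges.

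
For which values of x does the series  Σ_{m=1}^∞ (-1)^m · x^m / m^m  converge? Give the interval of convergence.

Applying the root test, |a_m|^(1/m) = 1/m → 0.
The limit is 0 for every x, so R = ∞.

(−∞, ∞)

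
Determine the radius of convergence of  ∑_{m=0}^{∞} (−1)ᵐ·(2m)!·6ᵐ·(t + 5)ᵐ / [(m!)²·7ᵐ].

R = 7/24

Apply the ratio test: |a_{m+1}| / |a_m| = (2m+1)·(2m+2)/(m+1)² · 6/7, which tends to 24/7 as m → ∞.
Thus R = 1/(24/7) = 7/24.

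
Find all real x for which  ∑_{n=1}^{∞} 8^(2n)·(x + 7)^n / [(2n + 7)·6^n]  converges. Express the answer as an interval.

Ratio test: |a_{n+1}/a_n| = [(2n + 7)/(2(n+1) + 7)] · 64/6 → 32/3 as n → ∞.
The series converges when 32/3 · |x + 7| < 1, giving R = 3/32.
Check x = -221/32: the terms are asymptotic to a nonzero constant times 1/n, so the series diverges by limit comparison with Σ 1/n.
At x = -227/32: an alternating series whose terms decrease to 0 in absolute value, so it converges by the Leibniz criterion.

[-227/32, -221/32)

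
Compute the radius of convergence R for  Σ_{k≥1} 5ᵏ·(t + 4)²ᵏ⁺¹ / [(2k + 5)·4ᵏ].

Ratio test: |a_{k+1}/a_k| = [(2k + 5)/(2(k+1) + 5)] · 5/4 → 5/4 as k → ∞.
Successive powers of (t + 4) differ by 2, so the series converges when |t + 4|² · 5/4 < 1, i.e. |t + 4| < √(4/5). So R = 2√5/5.

R = 2√5/5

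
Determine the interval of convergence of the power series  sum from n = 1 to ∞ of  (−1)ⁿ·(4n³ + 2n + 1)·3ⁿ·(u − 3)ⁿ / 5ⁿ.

(4/3, 14/3)

By the ratio test, |a_{n+1}/a_n| = [(4(n+1)³ + 2(n+1) + 1)/(4n³ + 2n + 1)] · 3/5 → 3/5.
Convergence for |u − 3| · 3/5 < 1, i.e. |u − 3| < 5/3. So R = 5/3.
At u = 14/3: the terms have absolute value of order n³, which does not tend to 0, so the series diverges by the divergence test.
At u = 4/3: the terms have absolute value of order n³, which does not tend to 0, so the series diverges by the divergence test.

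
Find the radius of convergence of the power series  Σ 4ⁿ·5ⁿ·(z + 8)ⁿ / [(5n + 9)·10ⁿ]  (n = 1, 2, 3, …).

Ratio test: |a_{n+1}/a_n| = [(5n + 9)/(5(n+1) + 9)] · 4·5/10 → 2 as n → ∞.
The series converges when 2 · |z + 8| < 1, giving R = 1/2.

R = 1/2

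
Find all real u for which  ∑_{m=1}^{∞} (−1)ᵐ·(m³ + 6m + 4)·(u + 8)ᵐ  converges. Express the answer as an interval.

(-9, -7)

Ratio test: |a_{m+1}/a_m| = ((m+1)³ + 6(m+1) + 4)/(m³ + 6m + 4) → 1 as m → ∞.
Hence R = 1.
When u = -7, the terms have absolute value of order m³, which does not tend to 0, so the series diverges by the divergence test.
Check u = -9: the terms have absolute value of order m³, which does not tend to 0, so the series diverges by the divergence test.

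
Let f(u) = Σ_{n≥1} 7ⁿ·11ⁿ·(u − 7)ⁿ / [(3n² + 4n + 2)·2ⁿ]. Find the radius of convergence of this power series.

R = 2/77

The ratio of consecutive coefficients is [(3n² + 4n + 2)/(3(n+1)² + 4(n+1) + 2)] · 7·11/2 → 77/2.
The series converges when 77/2 · |u − 7| < 1, giving R = 2/77.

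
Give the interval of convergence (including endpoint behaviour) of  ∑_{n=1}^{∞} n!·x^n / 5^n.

Apply the ratio test: |a_{n+1}| / |a_n| = (n+1) · 1/5, which tends to ∞ as n → ∞.
The terms grow without bound for any x ≠ 0, so R = 0 (convergence only at x = 0).

{0}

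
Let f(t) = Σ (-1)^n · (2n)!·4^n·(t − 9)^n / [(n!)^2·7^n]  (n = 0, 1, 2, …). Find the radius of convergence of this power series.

R = 7/16

By the ratio test, |a_{n+1}/a_n| = (2n+1)·(2n+2)/(n+1)² · 4/7 → 16/7.
Convergence for |t − 9| · 16/7 < 1, i.e. |t − 9| < 7/16. So R = 7/16.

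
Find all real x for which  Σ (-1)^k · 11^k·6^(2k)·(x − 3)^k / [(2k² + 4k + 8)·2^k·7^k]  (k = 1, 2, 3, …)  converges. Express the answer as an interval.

By the ratio test, |a_{k+1}/a_k| = [(2k² + 4k + 8)/(2(k+1)² + 4(k+1) + 8)] · 11·36/(2·7) → 198/7.
The series converges when 198/7 · |x − 3| < 1, giving R = 7/198.
Check x = 601/198: absolute convergence follows by limit comparison with Σ 1/k².
When x = 587/198, absolute convergence follows by limit comparison with Σ 1/k².

[587/198, 601/198]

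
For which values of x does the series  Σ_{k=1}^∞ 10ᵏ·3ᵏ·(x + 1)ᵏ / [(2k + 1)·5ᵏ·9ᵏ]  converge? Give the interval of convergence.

[-5/2, 1/2)

Apply the ratio test: |a_{k+1}| / |a_k| = [(2k + 1)/(2(k+1) + 1)] · 10·3/(5·9), which tends to 2/3 as k → ∞.
The series converges when 2/3 · |x + 1| < 1, giving R = 3/2.
When x = 1/2, the terms are asymptotic to a nonzero constant times 1/k, so the series diverges by limit comparison with Σ 1/k.
Check x = -5/2: convergence follows from the alternating series test (terms decrease monotonically to 0).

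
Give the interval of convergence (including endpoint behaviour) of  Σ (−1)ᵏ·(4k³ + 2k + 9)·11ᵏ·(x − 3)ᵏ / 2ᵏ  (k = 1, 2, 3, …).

Ratio test: |a_{k+1}/a_k| = [(4(k+1)³ + 2(k+1) + 9)/(4k³ + 2k + 9)] · 11/2 → 11/2 as k → ∞.
Thus R = 1/(11/2) = 2/11.
Check x = 35/11: the terms have absolute value of order k³, which does not tend to 0, so the series diverges by the divergence test.
When x = 31/11, the k-th term does not approach 0; divergence by the term test.

(31/11, 35/11)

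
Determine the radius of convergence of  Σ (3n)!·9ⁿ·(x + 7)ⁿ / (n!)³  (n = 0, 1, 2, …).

R = 1/243

The ratio of consecutive coefficients is (3n+1)·(3n+2)·(3n+3)/(n+1)³ · 9 → 243.
Convergence for |x + 7| · 243 < 1, i.e. |x + 7| < 1/243. So R = 1/243.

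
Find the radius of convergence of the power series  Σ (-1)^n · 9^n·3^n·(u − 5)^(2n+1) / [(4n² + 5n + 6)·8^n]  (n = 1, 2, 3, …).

Ratio test: |a_{n+1}/a_n| = [(4n² + 5n + 6)/(4(n+1)² + 5(n+1) + 6)] · 9·3/8 → 27/8 as n → ∞.
Writing y = (u − 5)², the series in y has radius 8/27, so |u − 5| < √(8/27) and R = 2√6/9.

R = 2√6/9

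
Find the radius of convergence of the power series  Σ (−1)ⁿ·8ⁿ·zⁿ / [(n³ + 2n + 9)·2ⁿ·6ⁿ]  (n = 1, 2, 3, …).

R = 3/2

Ratio test: |a_{n+1}/a_n| = [(n³ + 2n + 9)/((n+1)³ + 2(n+1) + 9)] · 8/(2·6) → 2/3 as n → ∞.
Thus R = 1/(2/3) = 3/2.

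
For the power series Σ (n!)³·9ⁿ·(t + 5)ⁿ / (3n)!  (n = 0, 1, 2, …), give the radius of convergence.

The ratio of consecutive coefficients is (n+1)³/[(3n+1)·(3n+2)·(3n+3)] · 9 → 1/3.
Convergence for |t + 5| · 1/3 < 1, i.e. |t + 5| < 3. So R = 3.

R = 3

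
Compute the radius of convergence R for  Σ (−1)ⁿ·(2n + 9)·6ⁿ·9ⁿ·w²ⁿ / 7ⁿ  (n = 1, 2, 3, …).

R = √42/18

Ratio test: |a_{n+1}/a_n| = [(2(n+1) + 9)/(2n + 9)] · 6·9/7 → 54/7 as n → ∞.
Successive powers of w differ by 2, so the series converges when |w|² · 54/7 < 1, i.e. |w| < √(7/54). So R = √42/18.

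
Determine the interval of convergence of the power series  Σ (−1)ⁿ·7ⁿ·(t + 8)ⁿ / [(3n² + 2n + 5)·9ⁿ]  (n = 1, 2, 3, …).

[-65/7, -47/7]

Ratio test: |a_{n+1}/a_n| = [(3n² + 2n + 5)/(3(n+1)² + 2(n+1) + 5)] · 7/9 → 7/9 as n → ∞.
Thus R = 1/(7/9) = 9/7.
Endpoint t = -47/7: the series is dominated by a constant times Σ 1/n², which converges (p = 2 > 1).
When t = -65/7, absolute convergence follows by limit comparison with Σ 1/n².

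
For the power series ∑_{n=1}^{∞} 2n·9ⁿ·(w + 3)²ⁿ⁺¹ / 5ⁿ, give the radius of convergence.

Apply the ratio test: |a_{n+1}| / |a_n| = [2(n+1)/2n] · 9/5, which tends to 9/5 as n → ∞.
Since the exponent of (w + 3) increases by 2 each term, convergence requires |w + 3|² < 5/9, hence R = √5/3.

R = √5/3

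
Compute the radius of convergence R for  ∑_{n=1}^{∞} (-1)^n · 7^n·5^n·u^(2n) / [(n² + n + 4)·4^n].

R = 2√35/35

Apply the ratio test: |a_{n+1}| / |a_n| = [(n² + n + 4)/((n+1)² + (n+1) + 4)] · 7·5/4, which tends to 35/4 as n → ∞.
Successive powers of u differ by 2, so the series converges when |u|² · 35/4 < 1, i.e. |u| < √(4/35). So R = 2√35/35.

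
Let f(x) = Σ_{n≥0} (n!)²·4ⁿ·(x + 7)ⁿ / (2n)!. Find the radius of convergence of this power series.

R = 1

The ratio of consecutive coefficients is (n+1)²/[(2n+1)·(2n+2)] · 4 → 1.
Convergence for |x + 7| < 1, so R = 1.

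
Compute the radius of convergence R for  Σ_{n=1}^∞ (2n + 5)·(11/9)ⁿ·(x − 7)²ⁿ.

Ratio test: |a_{n+1}/a_n| = [(2(n+1) + 5)/(2n + 5)] · 11/9 → 11/9 as n → ∞.
Since the exponent of (x − 7) increases by 2 each term, convergence requires |x − 7|² < 9/11, hence R = 3√11/11.

R = 3√11/11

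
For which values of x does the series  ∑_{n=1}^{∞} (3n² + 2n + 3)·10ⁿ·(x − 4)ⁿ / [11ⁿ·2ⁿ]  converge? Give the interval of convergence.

Ratio test: |a_{n+1}/a_n| = [(3(n+1)² + 2(n+1) + 3)/(3n² + 2n + 3)] · 10/(11·2) → 5/11 as n → ∞.
Thus R = 1/(5/11) = 11/5.
Endpoint x = 31/5: the terms have absolute value of order n², which does not tend to 0, so the series diverges by the divergence test.
When x = 9/5, the n-th term does not approach 0; divergence by the term test.

(9/5, 31/5)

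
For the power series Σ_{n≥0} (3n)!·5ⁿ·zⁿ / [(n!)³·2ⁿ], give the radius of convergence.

By the ratio test, |a_{n+1}/a_n| = (3n+1)·(3n+2)·(3n+3)/(n+1)³ · 5/2 → 135/2.
Hence the series converges for |z| < 1/(135/2) = 2/135, so the radius of convergence is 2/135.

R = 2/135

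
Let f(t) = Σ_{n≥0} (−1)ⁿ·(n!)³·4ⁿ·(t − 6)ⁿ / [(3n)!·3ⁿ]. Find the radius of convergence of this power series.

R = 81/4

By the ratio test, |a_{n+1}/a_n| = (n+1)³/[(3n+1)·(3n+2)·(3n+3)] · 4/3 → 4/81.
The series converges when 4/81 · |t − 6| < 1, giving R = 81/4.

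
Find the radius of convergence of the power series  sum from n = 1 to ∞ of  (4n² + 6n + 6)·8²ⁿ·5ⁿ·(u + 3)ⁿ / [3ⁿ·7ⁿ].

The ratio of consecutive coefficients is [(4(n+1)² + 6(n+1) + 6)/(4n² + 6n + 6)] · 64·5/(3·7) → 320/21.
Convergence for |u + 3| · 320/21 < 1, i.e. |u + 3| < 21/320. So R = 21/320.

R = 21/320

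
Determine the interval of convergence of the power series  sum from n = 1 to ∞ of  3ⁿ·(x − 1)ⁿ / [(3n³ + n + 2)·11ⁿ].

By the ratio test, |a_{n+1}/a_n| = [(3n³ + n + 2)/(3(n+1)³ + (n+1) + 2)] · 3/11 → 3/11.
The series converges when 3/11 · |x − 1| < 1, giving R = 11/3.
Endpoint x = 14/3: absolute convergence follows by limit comparison with Σ 1/n³.
Check x = -8/3: absolute convergence follows by limit comparison with Σ 1/n³.

[-8/3, 14/3]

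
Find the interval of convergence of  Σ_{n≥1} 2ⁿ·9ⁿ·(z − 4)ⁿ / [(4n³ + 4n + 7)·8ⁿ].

[32/9, 40/9]

The ratio of consecutive coefficients is [(4n³ + 4n + 7)/(4(n+1)³ + 4(n+1) + 7)] · 2·9/8 → 9/4.
Convergence for |z − 4| · 9/4 < 1, i.e. |z − 4| < 4/9. So R = 4/9.
Endpoint z = 40/9: the terms are on the order of 1/n³, so the series converges absolutely by comparison with the p-series (p = 3 > 1).
Endpoint z = 32/9: the series is dominated by a constant times Σ 1/n³, which converges (p = 3 > 1).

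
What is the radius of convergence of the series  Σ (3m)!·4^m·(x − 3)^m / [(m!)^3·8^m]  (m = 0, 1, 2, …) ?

R = 2/27

By the ratio test, |a_{m+1}/a_m| = (3m+1)·(3m+2)·(3m+3)/(m+1)³ · 4/8 → 27/2.
The series converges when 27/2 · |x − 3| < 1, giving R = 2/27.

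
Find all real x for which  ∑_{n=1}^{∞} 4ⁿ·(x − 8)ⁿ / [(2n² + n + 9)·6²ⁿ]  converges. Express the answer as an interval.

[-1, 17]

Ratio test: |a_{n+1}/a_n| = [(2n² + n + 9)/(2(n+1)² + (n+1) + 9)] · 4/36 → 1/9 as n → ∞.
The series converges when 1/9 · |x − 8| < 1, giving R = 9.
Check x = 17: absolute convergence follows by limit comparison with Σ 1/n².
When x = -1, the series is dominated by a constant times Σ 1/n², which converges (p = 2 > 1).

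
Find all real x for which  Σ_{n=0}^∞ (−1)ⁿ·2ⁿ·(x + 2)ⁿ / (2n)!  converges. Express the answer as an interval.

(−∞, ∞)

The ratio of consecutive coefficients is 2 · 1/[(2n+1)·(2n+2)] → 0.
The limit is 0, so the series converges for all x; R = ∞.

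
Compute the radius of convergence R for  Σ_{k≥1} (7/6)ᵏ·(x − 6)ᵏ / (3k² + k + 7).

The ratio of consecutive coefficients is [(3k² + k + 7)/(3(k+1)² + (k+1) + 7)] · 7/6 → 7/6.
Thus R = 1/(7/6) = 6/7.

R = 6/7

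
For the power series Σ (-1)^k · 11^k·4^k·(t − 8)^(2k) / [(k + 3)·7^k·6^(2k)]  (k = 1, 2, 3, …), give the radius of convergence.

Ratio test: |a_{k+1}/a_k| = [(k + 3)/((k+1) + 3)] · 11·4/(7·36) → 11/63 as k → ∞.
Successive powers of (t − 8) differ by 2, so the series converges when |t − 8|² · 11/63 < 1, i.e. |t − 8| < √(63/11). So R = 3√77/11.

R = 3√77/11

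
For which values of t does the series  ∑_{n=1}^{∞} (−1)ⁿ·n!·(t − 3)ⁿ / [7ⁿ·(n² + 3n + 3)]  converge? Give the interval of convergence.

Ratio test: |a_{n+1}/a_n| = (n+1) · 1/7 · (n² + 3n + 3)/((n+1)² + 3(n+1) + 3) → ∞ as n → ∞.
The ratio grows without bound, so the series diverges whenever (t − 3) ≠ 0; it converges only at t = 3. R = 0.

{3}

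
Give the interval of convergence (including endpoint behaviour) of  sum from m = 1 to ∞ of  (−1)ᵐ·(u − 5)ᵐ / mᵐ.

(−∞, ∞)

Applying the root test, |a_m|^(1/m) = 1/m → 0.
Since the m-th root of |a_m| tends to 0, the series converges for all real u; R = ∞.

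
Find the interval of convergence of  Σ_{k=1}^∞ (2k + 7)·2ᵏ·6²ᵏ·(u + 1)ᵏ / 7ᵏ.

(-79/72, -65/72)

Ratio test: |a_{k+1}/a_k| = [(2(k+1) + 7)/(2k + 7)] · 2·36/7 → 72/7 as k → ∞.
Convergence for |u + 1| · 72/7 < 1, i.e. |u + 1| < 7/72. So R = 7/72.
Endpoint u = -65/72: the k-th term does not approach 0; divergence by the term test.
Check u = -79/72: the terms do not tend to 0, so the series diverges.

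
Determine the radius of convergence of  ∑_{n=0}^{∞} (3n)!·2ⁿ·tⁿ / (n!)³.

R = 1/54

Ratio test: |a_{n+1}/a_n| = (3n+1)·(3n+2)·(3n+3)/(n+1)³ · 2 → 54 as n → ∞.
The series converges when 54 · |t| < 1, giving R = 1/54.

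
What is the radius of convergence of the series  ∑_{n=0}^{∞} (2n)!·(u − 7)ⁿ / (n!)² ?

R = 1/4

By the ratio test, |a_{n+1}/a_n| = (2n+1)·(2n+2)/(n+1)² → 4.
The series converges when 4 · |u − 7| < 1, giving R = 1/4.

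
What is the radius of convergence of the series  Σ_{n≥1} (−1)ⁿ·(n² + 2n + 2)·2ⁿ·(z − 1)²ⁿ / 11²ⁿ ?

By the ratio test, |a_{n+1}/a_n| = [((n+1)² + 2(n+1) + 2)/(n² + 2n + 2)] · 2/121 → 2/121.
Successive powers of (z − 1) differ by 2, so the series converges when |z − 1|² · 2/121 < 1, i.e. |z − 1| < √(121/2). So R = 11√2/2.

R = 11√2/2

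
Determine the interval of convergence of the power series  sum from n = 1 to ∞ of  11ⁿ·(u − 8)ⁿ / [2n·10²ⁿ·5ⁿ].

[-412/11, 588/11)

Apply the ratio test: |a_{n+1}| / |a_n| = [2n/2(n+1)] · 11/(100·5), which tends to 11/500 as n → ∞.
Hence the series converges for |u − 8| < 1/(11/500) = 500/11, so the radius of convergence is 500/11.
When u = 588/11, comparison with the harmonic series Σ 1/n shows the series diverges.
When u = -412/11, the terms alternate in sign and decrease monotonically to 0 in absolute value (size ~ c/n), so the alternating series test gives convergence.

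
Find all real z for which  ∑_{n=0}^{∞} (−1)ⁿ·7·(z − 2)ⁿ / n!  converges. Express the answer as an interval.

(−∞, ∞)

Ratio test: |a_{n+1}/a_n| = 7/7 · 1/(n+1) → 0 as n → ∞.
The ratio tends to 0 regardless of z, hence R = ∞.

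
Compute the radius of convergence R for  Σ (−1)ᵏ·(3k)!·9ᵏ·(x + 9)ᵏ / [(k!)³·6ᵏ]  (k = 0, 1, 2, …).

R = 2/81

Ratio test: |a_{k+1}/a_k| = (3k+1)·(3k+2)·(3k+3)/(k+1)³ · 9/6 → 81/2 as k → ∞.
Convergence for |x + 9| · 81/2 < 1, i.e. |x + 9| < 2/81. So R = 2/81.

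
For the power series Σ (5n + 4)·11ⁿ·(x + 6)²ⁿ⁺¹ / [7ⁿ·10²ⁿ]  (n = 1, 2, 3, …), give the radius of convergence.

R = 10√77/11

Apply the ratio test: |a_{n+1}| / |a_n| = [(5(n+1) + 4)/(5n + 4)] · 11/(7·100), which tends to 11/700 as n → ∞.
Since the exponent of (x + 6) increases by 2 each term, convergence requires |x + 6|² < 700/11, hence R = 10√77/11.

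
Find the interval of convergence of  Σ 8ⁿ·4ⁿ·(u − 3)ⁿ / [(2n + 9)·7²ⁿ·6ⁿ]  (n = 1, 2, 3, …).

[-99/16, 195/16)

Apply the ratio test: |a_{n+1}| / |a_n| = [(2n + 9)/(2(n+1) + 9)] · 8·4/(49·6), which tends to 16/147 as n → ∞.
Thus R = 1/(16/147) = 147/16.
At u = 195/16: comparison with the harmonic series Σ 1/n shows the series diverges.
When u = -99/16, the terms alternate in sign and decrease monotonically to 0 in absolute value (size ~ c/n), so the alternating series test gives convergence.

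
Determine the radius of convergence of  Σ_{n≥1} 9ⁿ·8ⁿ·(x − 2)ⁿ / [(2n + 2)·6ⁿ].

By the ratio test, |a_{n+1}/a_n| = [(2n + 2)/(2(n+1) + 2)] · 9·8/6 → 12.
Convergence for |x − 2| · 12 < 1, i.e. |x − 2| < 1/12. So R = 1/12.

R = 1/12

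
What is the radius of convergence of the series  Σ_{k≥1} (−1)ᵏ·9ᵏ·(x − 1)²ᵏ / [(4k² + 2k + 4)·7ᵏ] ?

R = √7/3

Apply the ratio test: |a_{k+1}| / |a_k| = [(4k² + 2k + 4)/(4(k+1)² + 2(k+1) + 4)] · 9/7, which tends to 9/7 as k → ∞.
Successive powers of (x − 1) differ by 2, so the series converges when |x − 1|² · 9/7 < 1, i.e. |x − 1| < √(7/9). So R = √7/3.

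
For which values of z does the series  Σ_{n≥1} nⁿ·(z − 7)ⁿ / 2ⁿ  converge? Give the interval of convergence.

Root test: |a_n|^(1/n) = n/2 → ∞.
Since the n-th root of |a_n| is unbounded, the series converges only at z = 7; R = 0.

{7}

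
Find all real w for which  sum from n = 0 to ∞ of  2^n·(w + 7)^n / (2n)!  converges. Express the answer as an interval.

(−∞, ∞)

Ratio test: |a_{n+1}/a_n| = 2 · 1/[(2n+1)·(2n+2)] → 0 as n → ∞.
Since the limit is 0 < 1 for every w, the series converges on all of ℝ and R = ∞.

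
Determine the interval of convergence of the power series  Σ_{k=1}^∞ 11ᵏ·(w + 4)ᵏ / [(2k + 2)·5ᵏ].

[-49/11, -39/11)

By the ratio test, |a_{k+1}/a_k| = [(2k + 2)/(2(k+1) + 2)] · 11/5 → 11/5.
The series converges when 11/5 · |w + 4| < 1, giving R = 5/11.
Check w = -39/11: the terms are asymptotic to a nonzero constant times 1/k, so the series diverges by limit comparison with Σ 1/k.
When w = -49/11, the terms alternate in sign and decrease monotonically to 0 in absolute value (size ~ c/k), so the alternating series test gives convergence.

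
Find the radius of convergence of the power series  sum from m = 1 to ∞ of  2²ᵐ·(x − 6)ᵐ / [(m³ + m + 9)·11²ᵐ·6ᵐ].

R = 363/2

By the ratio test, |a_{m+1}/a_m| = [(m³ + m + 9)/((m+1)³ + (m+1) + 9)] · 4/(121·6) → 2/363.
Thus R = 1/(2/363) = 363/2.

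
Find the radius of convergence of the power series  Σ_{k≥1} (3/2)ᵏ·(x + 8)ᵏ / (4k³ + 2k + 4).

R = 2/3

Apply the ratio test: |a_{k+1}| / |a_k| = [(4k³ + 2k + 4)/(4(k+1)³ + 2(k+1) + 4)] · 3/2, which tends to 3/2 as k → ∞.
Thus R = 1/(3/2) = 2/3.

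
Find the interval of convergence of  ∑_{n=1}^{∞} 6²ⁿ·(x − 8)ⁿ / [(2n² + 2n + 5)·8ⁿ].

[70/9, 74/9]

The ratio of consecutive coefficients is [(2n² + 2n + 5)/(2(n+1)² + 2(n+1) + 5)] · 36/8 → 9/2.
Thus R = 1/(9/2) = 2/9.
Endpoint x = 74/9: the series is dominated by a constant times Σ 1/n², which converges (p = 2 > 1).
At x = 70/9: the series is dominated by a constant times Σ 1/n², which converges (p = 2 > 1).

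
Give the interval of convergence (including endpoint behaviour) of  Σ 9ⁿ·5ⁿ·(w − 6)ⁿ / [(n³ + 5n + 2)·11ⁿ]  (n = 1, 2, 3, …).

[259/45, 281/45]

The ratio of consecutive coefficients is [(n³ + 5n + 2)/((n+1)³ + 5(n+1) + 2)] · 9·5/11 → 45/11.
Convergence for |w − 6| · 45/11 < 1, i.e. |w − 6| < 11/45. So R = 11/45.
Check w = 281/45: the series is dominated by a constant times Σ 1/n³, which converges (p = 3 > 1).
At w = 259/45: absolute convergence follows by limit comparison with Σ 1/n³.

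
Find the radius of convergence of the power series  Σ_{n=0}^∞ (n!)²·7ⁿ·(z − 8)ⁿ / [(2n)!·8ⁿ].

R = 32/7

Ratio test: |a_{n+1}/a_n| = (n+1)²/[(2n+1)·(2n+2)] · 7/8 → 7/32 as n → ∞.
Hence the series converges for |z − 8| < 1/(7/32) = 32/7, so the radius of convergence is 32/7.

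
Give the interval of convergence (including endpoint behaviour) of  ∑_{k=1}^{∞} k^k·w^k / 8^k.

{0}

Applying the root test, |a_k|^(1/k) = k/8 → ∞.
The root grows without bound, so R = 0 (convergence only at w = 0).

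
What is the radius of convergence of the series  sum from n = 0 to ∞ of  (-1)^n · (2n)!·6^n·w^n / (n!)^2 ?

Ratio test: |a_{n+1}/a_n| = (2n+1)·(2n+2)/(n+1)² · 6 → 24 as n → ∞.
The series converges when 24 · |w| < 1, giving R = 1/24.

R = 1/24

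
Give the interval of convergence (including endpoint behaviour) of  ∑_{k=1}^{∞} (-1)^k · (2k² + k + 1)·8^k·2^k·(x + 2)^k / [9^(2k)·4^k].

Ratio test: |a_{k+1}/a_k| = [(2(k+1)² + (k+1) + 1)/(2k² + k + 1)] · 8·2/(81·4) → 4/81 as k → ∞.
The series converges when 4/81 · |x + 2| < 1, giving R = 81/4.
When x = 73/4, the terms have absolute value of order k², which does not tend to 0, so the series diverges by the divergence test.
At x = -89/4: the terms have absolute value of order k², which does not tend to 0, so the series diverges by the divergence test.

(-89/4, 73/4)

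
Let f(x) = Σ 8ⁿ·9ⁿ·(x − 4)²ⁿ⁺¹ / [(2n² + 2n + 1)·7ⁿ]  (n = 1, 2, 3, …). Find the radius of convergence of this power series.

By the ratio test, |a_{n+1}/a_n| = [(2n² + 2n + 1)/(2(n+1)² + 2(n+1) + 1)] · 8·9/7 → 72/7.
Since the exponent of (x − 4) increases by 2 each term, convergence requires |x − 4|² < 7/72, hence R = √14/12.

R = √14/12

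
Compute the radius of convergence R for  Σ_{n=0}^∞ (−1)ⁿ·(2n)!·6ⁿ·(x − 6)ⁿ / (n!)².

By the ratio test, |a_{n+1}/a_n| = (2n+1)·(2n+2)/(n+1)² · 6 → 24.
Hence the series converges for |x − 6| < 1/(24) = 1/24, so the radius of convergence is 1/24.

R = 1/24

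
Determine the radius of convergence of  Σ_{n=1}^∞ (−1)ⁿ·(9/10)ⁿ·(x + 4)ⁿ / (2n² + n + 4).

Apply the ratio test: |a_{n+1}| / |a_n| = [(2n² + n + 4)/(2(n+1)² + (n+1) + 4)] · 9/10, which tends to 9/10 as n → ∞.
Convergence for |x + 4| · 9/10 < 1, i.e. |x + 4| < 10/9. So R = 10/9.

R = 10/9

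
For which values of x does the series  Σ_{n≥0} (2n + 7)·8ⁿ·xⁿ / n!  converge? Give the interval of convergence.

By the ratio test, |a_{n+1}/a_n| = (2(n+1) + 7)/(2n + 7) · 8 · 1/(n+1) → 0.
The ratio tends to 0 regardless of x, hence R = ∞.

(−∞, ∞)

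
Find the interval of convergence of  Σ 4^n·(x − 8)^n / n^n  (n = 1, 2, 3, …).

(−∞, ∞)

Root test: |a_n|^(1/n) = 4/n → 0.
The limit is 0 for every x, so R = ∞.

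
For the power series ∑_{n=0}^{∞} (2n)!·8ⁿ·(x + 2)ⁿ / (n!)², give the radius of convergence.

R = 1/32

Apply the ratio test: |a_{n+1}| / |a_n| = (2n+1)·(2n+2)/(n+1)² · 8, which tends to 32 as n → ∞.
The series converges when 32 · |x + 2| < 1, giving R = 1/32.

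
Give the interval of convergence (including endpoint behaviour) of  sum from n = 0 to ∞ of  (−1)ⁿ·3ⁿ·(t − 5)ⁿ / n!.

(−∞, ∞)

By the ratio test, |a_{n+1}/a_n| = 3 · 1/(n+1) → 0.
The ratio tends to 0 regardless of t, hence R = ∞.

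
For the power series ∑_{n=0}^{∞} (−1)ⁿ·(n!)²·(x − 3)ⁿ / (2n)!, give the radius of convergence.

R = 4

Apply the ratio test: |a_{n+1}| / |a_n| = (n+1)²/[(2n+1)·(2n+2)], which tends to 1/4 as n → ∞.
Convergence for |x − 3| · 1/4 < 1, i.e. |x − 3| < 4. So R = 4.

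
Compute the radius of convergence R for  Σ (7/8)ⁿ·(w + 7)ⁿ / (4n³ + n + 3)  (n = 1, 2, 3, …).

R = 8/7

Ratio test: |a_{n+1}/a_n| = [(4n³ + n + 3)/(4(n+1)³ + (n+1) + 3)] · 7/8 → 7/8 as n → ∞.
Hence the series converges for |w + 7| < 1/(7/8) = 8/7, so the radius of convergence is 8/7.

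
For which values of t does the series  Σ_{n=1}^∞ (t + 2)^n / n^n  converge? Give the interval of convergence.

Root test: |a_n|^(1/n) = 1/n → 0.
Since the n-th root of |a_n| tends to 0, the series converges for all real t; R = ∞.

(−∞, ∞)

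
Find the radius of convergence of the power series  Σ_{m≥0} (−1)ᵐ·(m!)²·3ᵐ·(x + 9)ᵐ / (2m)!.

R = 4/3

Apply the ratio test: |a_{m+1}| / |a_m| = (m+1)²/[(2m+1)·(2m+2)] · 3, which tends to 3/4 as m → ∞.
Hence the series converges for |x + 9| < 1/(3/4) = 4/3, so the radius of convergence is 4/3.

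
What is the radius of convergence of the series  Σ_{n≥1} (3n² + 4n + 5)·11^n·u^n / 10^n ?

R = 10/11

Apply the ratio test: |a_{n+1}| / |a_n| = [(3(n+1)² + 4(n+1) + 5)/(3n² + 4n + 5)] · 11/10, which tends to 11/10 as n → ∞.
Convergence for |u| · 11/10 < 1, i.e. |u| < 10/11. So R = 10/11.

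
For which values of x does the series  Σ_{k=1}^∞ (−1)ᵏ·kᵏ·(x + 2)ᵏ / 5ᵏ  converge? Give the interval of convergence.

Applying the root test, |a_k|^(1/k) = k/5 → ∞.
Since the k-th root of |a_k| is unbounded, the series converges only at x = -2; R = 0.

{-2}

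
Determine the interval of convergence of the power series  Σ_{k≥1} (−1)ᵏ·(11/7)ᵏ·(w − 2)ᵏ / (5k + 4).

(15/11, 29/11]

Ratio test: |a_{k+1}/a_k| = [(5k + 4)/(5(k+1) + 4)] · 11/7 → 11/7 as k → ∞.
Convergence for |w − 2| · 11/7 < 1, i.e. |w − 2| < 7/11. So R = 7/11.
When w = 29/11, an alternating series whose terms decrease to 0 in absolute value, so it converges by the Leibniz criterion.
When w = 15/11, comparison with the harmonic series Σ 1/k shows the series diverges.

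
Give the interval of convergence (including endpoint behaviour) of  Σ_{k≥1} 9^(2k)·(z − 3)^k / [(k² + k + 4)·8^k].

Ratio test: |a_{k+1}/a_k| = [(k² + k + 4)/((k+1)² + (k+1) + 4)] · 81/8 → 81/8 as k → ∞.
Thus R = 1/(81/8) = 8/81.
When z = 251/81, absolute convergence follows by limit comparison with Σ 1/k².
When z = 235/81, absolute convergence follows by limit comparison with Σ 1/k².

[235/81, 251/81]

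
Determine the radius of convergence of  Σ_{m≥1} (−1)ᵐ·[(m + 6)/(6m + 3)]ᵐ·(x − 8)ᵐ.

By the Cauchy root test, |a_m|^(1/m) = (m + 6)/(6m + 3) → 1/6.
Thus R = 1/(1/6) = 6.

R = 6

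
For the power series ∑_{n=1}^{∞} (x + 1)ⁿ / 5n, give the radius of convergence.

Ratio test: |a_{n+1}/a_n| = 5n/5(n+1) → 1 as n → ∞.
So the series converges when |x + 1| < 1 and diverges when |x + 1| > 1; R = 1.

R = 1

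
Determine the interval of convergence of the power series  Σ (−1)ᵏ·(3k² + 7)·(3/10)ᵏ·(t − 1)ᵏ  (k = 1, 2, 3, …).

(-7/3, 13/3)

Ratio test: |a_{k+1}/a_k| = [(3(k+1)² + 7)/(3k² + 7)] · 3/10 → 3/10 as k → ∞.
Convergence for |t − 1| · 3/10 < 1, i.e. |t − 1| < 10/3. So R = 10/3.
At t = 13/3: the k-th term does not approach 0; divergence by the term test.
Endpoint t = -7/3: the k-th term does not approach 0; divergence by the term test.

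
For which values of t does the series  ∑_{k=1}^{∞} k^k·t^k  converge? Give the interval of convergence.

{0}

By the Cauchy root test, |a_k|^(1/k) = k → ∞.
The root grows without bound, so R = 0 (convergence only at t = 0).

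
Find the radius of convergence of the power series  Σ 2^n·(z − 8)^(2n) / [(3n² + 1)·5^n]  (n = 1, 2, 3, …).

R = √10/2

The ratio of consecutive coefficients is [(3n² + 1)/(3(n+1)² + 1)] · 2/5 → 2/5.
Writing y = (z − 8)², the series in y has radius 5/2, so |z − 8| < √(5/2) and R = √10/2.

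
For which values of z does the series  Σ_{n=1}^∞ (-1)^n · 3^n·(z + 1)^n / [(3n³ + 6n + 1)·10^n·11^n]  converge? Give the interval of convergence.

The ratio of consecutive coefficients is [(3n³ + 6n + 1)/(3(n+1)³ + 6(n+1) + 1)] · 3/(10·11) → 3/110.
Thus R = 1/(3/110) = 110/3.
Endpoint z = 107/3: absolute convergence follows by limit comparison with Σ 1/n³.
Check z = -113/3: the terms are on the order of 1/n³, so the series converges absolutely by comparison with the p-series (p = 3 > 1).

[-113/3, 107/3]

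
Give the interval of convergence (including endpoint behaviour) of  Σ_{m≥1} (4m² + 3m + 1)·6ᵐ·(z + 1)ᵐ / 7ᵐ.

Apply the ratio test: |a_{m+1}| / |a_m| = [(4(m+1)² + 3(m+1) + 1)/(4m² + 3m + 1)] · 6/7, which tends to 6/7 as m → ∞.
Convergence for |z + 1| · 6/7 < 1, i.e. |z + 1| < 7/6. So R = 7/6.
At z = 1/6: the terms do not tend to 0, so the series diverges.
At z = -13/6: the terms do not tend to 0, so the series diverges.

(-13/6, 1/6)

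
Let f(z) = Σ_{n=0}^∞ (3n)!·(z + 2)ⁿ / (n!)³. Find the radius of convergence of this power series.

R = 1/27

Ratio test: |a_{n+1}/a_n| = (3n+1)·(3n+2)·(3n+3)/(n+1)³ → 27 as n → ∞.
Convergence for |z + 2| · 27 < 1, i.e. |z + 2| < 1/27. So R = 1/27.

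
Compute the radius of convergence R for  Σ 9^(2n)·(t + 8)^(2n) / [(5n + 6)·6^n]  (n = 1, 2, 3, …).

R = √6/9

The ratio of consecutive coefficients is [(5n + 6)/(5(n+1) + 6)] · 81/6 → 27/2.
Writing y = (t + 8)², the series in y has radius 2/27, so |t + 8| < √(2/27) and R = √6/9.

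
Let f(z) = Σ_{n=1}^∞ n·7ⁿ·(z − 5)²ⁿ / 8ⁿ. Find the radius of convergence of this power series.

The ratio of consecutive coefficients is [(n+1)/n] · 7/8 → 7/8.
Since the exponent of (z − 5) increases by 2 each term, convergence requires |z − 5|² < 8/7, hence R = 2√14/7.

R = 2√14/7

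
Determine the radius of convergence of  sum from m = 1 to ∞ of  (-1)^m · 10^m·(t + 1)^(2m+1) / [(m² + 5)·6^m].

R = √15/5

By the ratio test, |a_{m+1}/a_m| = [(m² + 5)/((m+1)² + 5)] · 10/6 → 5/3.
Since the exponent of (t + 1) increases by 2 each term, convergence requires |t + 1|² < 3/5, hence R = √15/5.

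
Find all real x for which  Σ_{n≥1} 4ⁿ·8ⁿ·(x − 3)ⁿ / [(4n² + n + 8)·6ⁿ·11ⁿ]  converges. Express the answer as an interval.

Apply the ratio test: |a_{n+1}| / |a_n| = [(4n² + n + 8)/(4(n+1)² + (n+1) + 8)] · 4·8/(6·11), which tends to 16/33 as n → ∞.
Thus R = 1/(16/33) = 33/16.
Check x = 81/16: absolute convergence follows by limit comparison with Σ 1/n².
When x = 15/16, the series is dominated by a constant times Σ 1/n², which converges (p = 2 > 1).

[15/16, 81/16]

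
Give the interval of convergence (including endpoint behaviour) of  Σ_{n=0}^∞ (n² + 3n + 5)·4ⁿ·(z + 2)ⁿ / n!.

(−∞, ∞)

Ratio test: |a_{n+1}/a_n| = ((n+1)² + 3(n+1) + 5)/(n² + 3n + 5) · 4 · 1/(n+1) → 0 as n → ∞.
The ratio tends to 0 regardless of z, hence R = ∞.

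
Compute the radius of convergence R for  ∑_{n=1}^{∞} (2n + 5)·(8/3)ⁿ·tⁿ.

By the ratio test, |a_{n+1}/a_n| = [(2(n+1) + 5)/(2n + 5)] · 8/3 → 8/3.
Hence the series converges for |t| < 1/(8/3) = 3/8, so the radius of convergence is 3/8.

R = 3/8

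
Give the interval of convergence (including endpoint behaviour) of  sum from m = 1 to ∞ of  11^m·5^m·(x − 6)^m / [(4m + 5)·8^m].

The ratio of consecutive coefficients is [(4m + 5)/(4(m+1) + 5)] · 11·5/8 → 55/8.
Convergence for |x − 6| · 55/8 < 1, i.e. |x − 6| < 8/55. So R = 8/55.
When x = 338/55, comparison with the harmonic series Σ 1/m shows the series diverges.
Check x = 322/55: an alternating series whose terms decrease to 0 in absolute value, so it converges by the Leibniz criterion.

[322/55, 338/55)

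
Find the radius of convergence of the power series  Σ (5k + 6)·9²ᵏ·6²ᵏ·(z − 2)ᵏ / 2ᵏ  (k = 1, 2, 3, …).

R = 1/1458

Ratio test: |a_{k+1}/a_k| = [(5(k+1) + 6)/(5k + 6)] · 81·36/2 → 1458 as k → ∞.
Convergence for |z − 2| · 1458 < 1, i.e. |z − 2| < 1/1458. So R = 1/1458.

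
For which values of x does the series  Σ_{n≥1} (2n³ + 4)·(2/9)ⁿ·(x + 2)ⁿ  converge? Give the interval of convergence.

(-13/2, 5/2)

Ratio test: |a_{n+1}/a_n| = [(2(n+1)³ + 4)/(2n³ + 4)] · 2/9 → 2/9 as n → ∞.
Thus R = 1/(2/9) = 9/2.
At x = 5/2: the n-th term does not approach 0; divergence by the term test.
Check x = -13/2: the terms do not tend to 0, so the series diverges.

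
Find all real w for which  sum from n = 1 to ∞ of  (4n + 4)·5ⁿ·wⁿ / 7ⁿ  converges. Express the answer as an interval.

By the ratio test, |a_{n+1}/a_n| = [(4(n+1) + 4)/(4n + 4)] · 5/7 → 5/7.
Convergence for |w| · 5/7 < 1, i.e. |w| < 7/5. So R = 7/5.
Endpoint w = 7/5: the terms do not tend to 0, so the series diverges.
Check w = -7/5: the terms do not tend to 0, so the series diverges.

(-7/5, 7/5)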